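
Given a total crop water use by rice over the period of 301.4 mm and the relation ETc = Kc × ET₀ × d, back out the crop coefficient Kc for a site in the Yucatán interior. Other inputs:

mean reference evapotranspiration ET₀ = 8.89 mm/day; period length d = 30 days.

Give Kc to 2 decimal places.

ETc = Kc × ET₀ × d  ⇒  Kc = ETc / (ET₀ × d)
Kc = 301.4 / (8.89 × 30) = 301.4 / 266.70 = 1.1301

1.13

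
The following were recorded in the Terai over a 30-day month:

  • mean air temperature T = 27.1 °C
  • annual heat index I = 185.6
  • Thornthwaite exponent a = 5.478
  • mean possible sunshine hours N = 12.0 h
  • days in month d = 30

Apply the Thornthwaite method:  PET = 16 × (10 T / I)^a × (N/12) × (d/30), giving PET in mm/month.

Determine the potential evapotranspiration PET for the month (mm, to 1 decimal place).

127.2 mm

10T/I = 10 × 27.1 / 185.6 = 1.4601
(10T/I)^a = 1.4601^5.478 = 7.9522
Uncorrected PET = 16 × 7.9522 = 127.235 mm
Correction = (N/12)(d/30) = (12.0/12)(30/30) = 1.0000
PET = 127.235 × 1.0000 = 127.235 mm/month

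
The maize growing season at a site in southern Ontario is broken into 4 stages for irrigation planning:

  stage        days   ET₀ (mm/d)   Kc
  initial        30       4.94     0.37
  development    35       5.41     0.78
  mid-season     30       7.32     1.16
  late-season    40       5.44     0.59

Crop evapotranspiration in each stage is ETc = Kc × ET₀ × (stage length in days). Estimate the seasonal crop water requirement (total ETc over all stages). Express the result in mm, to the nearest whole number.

initial: 0.37 × 4.94 × 30 = 54.83 mm
development: 0.78 × 5.41 × 35 = 147.69 mm
mid-season: 1.16 × 7.32 × 30 = 254.74 mm
late-season: 0.59 × 5.44 × 40 = 128.38 mm
Seasonal total = 585.64 mm

586 mm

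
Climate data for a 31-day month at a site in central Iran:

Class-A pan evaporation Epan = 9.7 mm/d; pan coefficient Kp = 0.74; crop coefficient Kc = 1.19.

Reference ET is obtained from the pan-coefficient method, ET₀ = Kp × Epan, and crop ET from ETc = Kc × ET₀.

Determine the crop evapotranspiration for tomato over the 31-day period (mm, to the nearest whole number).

ET₀ = 0.74 × 9.7 = 7.1780 mm/d
ETc = Kc × ET₀ = 1.19 × 7.1780 = 8.5418 mm/d
Over 31 days: 8.5418 × 31 = 264.796 mm

265 mm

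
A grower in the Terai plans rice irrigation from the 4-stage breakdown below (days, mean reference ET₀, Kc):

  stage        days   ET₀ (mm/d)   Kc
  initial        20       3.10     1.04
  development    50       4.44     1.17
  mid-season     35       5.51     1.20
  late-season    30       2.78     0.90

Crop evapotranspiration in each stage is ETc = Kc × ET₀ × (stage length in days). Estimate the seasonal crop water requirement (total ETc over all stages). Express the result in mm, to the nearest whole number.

631 mm

initial: 1.04 × 3.10 × 20 = 64.48 mm
development: 1.17 × 4.44 × 50 = 259.74 mm
mid-season: 1.20 × 5.51 × 35 = 231.42 mm
late-season: 0.90 × 2.78 × 30 = 75.06 mm
Seasonal total = 630.70 mm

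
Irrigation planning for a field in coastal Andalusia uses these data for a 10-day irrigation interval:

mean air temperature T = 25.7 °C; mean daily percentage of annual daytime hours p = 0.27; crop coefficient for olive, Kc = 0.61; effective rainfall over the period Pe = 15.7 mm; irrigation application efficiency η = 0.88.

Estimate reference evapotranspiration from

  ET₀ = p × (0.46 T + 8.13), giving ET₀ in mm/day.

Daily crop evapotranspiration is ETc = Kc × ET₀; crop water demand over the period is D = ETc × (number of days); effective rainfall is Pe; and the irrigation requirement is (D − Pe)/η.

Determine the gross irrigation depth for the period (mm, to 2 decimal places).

19.50 mm

ET₀ = 0.27 × (0.46 × 25.7 + 8.13) = 0.27 × 19.952 = 5.3870 mm/d
ETc = Kc × ET₀ = 0.61 × 5.3870 = 3.2861 mm/d
Crop demand D = ETc × 10 d = 3.2861 × 10 = 32.861 mm
D − Pe = 32.861 − 15.7 = 17.161 mm
Gross irrigation = 17.161 / 0.88 = 19.501 mm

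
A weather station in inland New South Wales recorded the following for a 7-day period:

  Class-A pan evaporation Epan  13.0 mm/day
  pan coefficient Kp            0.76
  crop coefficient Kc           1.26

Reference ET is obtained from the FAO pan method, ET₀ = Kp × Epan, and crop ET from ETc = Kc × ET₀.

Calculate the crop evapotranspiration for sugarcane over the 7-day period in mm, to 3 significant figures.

87.1 mm

ET₀ = 0.76 × 13.0 = 9.8800 mm/d
ETc = Kc × ET₀ = 1.26 × 9.8800 = 12.4488 mm/d
Over 7 days: 12.4488 × 7 = 87.142 mm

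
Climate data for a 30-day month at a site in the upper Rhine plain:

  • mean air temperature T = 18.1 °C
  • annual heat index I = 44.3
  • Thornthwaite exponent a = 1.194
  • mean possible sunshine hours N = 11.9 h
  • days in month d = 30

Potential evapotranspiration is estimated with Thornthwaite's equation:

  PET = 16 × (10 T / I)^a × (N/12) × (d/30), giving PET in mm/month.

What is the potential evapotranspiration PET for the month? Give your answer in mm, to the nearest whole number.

85 mm

10T/I = 10 × 18.1 / 44.3 = 4.0858
(10T/I)^a = 4.0858^1.194 = 5.3686
Uncorrected PET = 16 × 5.3686 = 85.898 mm
Correction = (N/12)(d/30) = (11.9/12)(30/30) = 0.9917
PET = 85.898 × 0.9917 = 85.185 mm/month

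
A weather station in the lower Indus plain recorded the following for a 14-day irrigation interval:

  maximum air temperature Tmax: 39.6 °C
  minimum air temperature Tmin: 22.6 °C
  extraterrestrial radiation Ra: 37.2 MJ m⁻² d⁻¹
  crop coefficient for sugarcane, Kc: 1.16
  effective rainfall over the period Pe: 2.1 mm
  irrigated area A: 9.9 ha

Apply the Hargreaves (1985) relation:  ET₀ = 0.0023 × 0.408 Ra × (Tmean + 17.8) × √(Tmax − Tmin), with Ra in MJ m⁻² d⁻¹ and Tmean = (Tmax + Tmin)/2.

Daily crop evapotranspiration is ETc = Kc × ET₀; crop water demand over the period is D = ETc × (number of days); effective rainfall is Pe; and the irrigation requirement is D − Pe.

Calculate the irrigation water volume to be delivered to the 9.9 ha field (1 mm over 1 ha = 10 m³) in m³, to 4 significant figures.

11110 m³

Tmean = (39.6 + 22.6)/2 = 31.10 °C
0.408 Ra = 0.408 × 37.2 = 15.1776 mm/d equivalent
ET₀ = 0.0023 × 15.1776 × (31.10 + 17.8) × √17.0 = 0.0023 × 15.1776 × 48.90 × 4.1231 = 7.0382 mm/d
ETc = Kc × ET₀ = 1.16 × 7.0382 = 8.1643 mm/d
Crop demand D = ETc × 14 d = 8.1643 × 14 = 114.300 mm
D − Pe = 114.300 − 2.1 = 112.200 mm
Volume = 112.200 mm × 9.9 ha × 10 = 11107.8 m³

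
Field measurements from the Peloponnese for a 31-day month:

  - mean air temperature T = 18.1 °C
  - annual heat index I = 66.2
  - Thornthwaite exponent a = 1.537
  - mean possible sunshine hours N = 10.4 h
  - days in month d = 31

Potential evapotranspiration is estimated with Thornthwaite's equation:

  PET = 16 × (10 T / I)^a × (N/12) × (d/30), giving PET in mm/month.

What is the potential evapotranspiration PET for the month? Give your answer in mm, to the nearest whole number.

10T/I = 10 × 18.1 / 66.2 = 2.7341
(10T/I)^a = 2.7341^1.537 = 4.6923
Uncorrected PET = 16 × 4.6923 = 75.077 mm
Correction = (N/12)(d/30) = (10.4/12)(31/30) = 0.8956
PET = 75.077 × 0.8956 = 67.239 mm/month

67 mm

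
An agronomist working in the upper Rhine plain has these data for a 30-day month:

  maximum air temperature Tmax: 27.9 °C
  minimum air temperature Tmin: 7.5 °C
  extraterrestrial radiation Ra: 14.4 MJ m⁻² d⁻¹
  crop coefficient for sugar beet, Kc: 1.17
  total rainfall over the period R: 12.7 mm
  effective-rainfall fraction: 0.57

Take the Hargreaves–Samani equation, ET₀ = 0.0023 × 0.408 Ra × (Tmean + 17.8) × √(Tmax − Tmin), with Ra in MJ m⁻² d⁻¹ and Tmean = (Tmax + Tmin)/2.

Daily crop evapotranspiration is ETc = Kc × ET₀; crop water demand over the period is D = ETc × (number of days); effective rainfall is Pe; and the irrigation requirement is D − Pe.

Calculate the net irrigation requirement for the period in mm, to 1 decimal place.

68.8 mm

Tmean = (27.9 + 7.5)/2 = 17.70 °C
0.408 Ra = 0.408 × 14.4 = 5.8752 mm/d equivalent
ET₀ = 0.0023 × 5.8752 × (17.70 + 17.8) × √20.4 = 0.0023 × 5.8752 × 35.50 × 4.5166 = 2.1667 mm/d
ETc = Kc × ET₀ = 1.17 × 2.1667 = 2.5350 mm/d
Crop demand D = ETc × 30 d = 2.5350 × 30 = 76.050 mm
Pe = 0.57 × 12.7 = 7.239 mm
D − Pe = 76.050 − 7.239 = 68.811 mm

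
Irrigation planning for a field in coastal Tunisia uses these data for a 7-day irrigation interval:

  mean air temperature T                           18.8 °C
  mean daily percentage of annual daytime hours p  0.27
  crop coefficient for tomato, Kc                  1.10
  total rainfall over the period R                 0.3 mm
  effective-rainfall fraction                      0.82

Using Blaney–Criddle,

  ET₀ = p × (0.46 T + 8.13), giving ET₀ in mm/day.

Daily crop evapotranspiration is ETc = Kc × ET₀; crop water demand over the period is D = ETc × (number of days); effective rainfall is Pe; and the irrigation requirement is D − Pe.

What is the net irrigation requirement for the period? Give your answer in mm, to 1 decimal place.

34.6 mm

ET₀ = 0.27 × (0.46 × 18.8 + 8.13) = 0.27 × 16.778 = 4.5301 mm/d
ETc = Kc × ET₀ = 1.10 × 4.5301 = 4.9831 mm/d
Crop demand D = ETc × 7 d = 4.9831 × 7 = 34.882 mm
Pe = 0.82 × 0.3 = 0.246 mm
D − Pe = 34.882 − 0.246 = 34.636 mm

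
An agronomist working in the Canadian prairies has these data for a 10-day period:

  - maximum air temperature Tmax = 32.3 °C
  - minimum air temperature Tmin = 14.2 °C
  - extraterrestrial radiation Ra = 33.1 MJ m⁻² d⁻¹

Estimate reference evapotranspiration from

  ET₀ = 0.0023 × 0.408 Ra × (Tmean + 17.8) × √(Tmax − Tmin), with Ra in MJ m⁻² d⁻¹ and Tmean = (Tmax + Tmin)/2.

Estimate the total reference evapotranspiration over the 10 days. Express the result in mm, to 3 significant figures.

Tmean = (32.3 + 14.2)/2 = 23.25 °C
0.408 Ra = 0.408 × 33.1 = 13.5048 mm/d equivalent
ET₀ = 0.0023 × 13.5048 × (23.25 + 17.8) × √18.1 = 0.0023 × 13.5048 × 41.05 × 4.2544 = 5.4246 mm/d
Over 10 days: 5.4246 × 10 = 54.246 mm

54.2 mm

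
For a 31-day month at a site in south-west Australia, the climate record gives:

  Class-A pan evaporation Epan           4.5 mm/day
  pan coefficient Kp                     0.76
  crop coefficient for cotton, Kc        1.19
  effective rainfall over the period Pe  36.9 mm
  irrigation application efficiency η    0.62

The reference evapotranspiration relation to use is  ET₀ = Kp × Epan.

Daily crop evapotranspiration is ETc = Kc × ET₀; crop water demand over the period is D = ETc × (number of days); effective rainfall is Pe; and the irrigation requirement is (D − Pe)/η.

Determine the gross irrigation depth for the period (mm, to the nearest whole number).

144 mm

ET₀ = 0.76 × 4.5 = 3.4200 mm/d
ETc = Kc × ET₀ = 1.19 × 3.4200 = 4.0698 mm/d
Crop demand D = ETc × 31 d = 4.0698 × 31 = 126.164 mm
D − Pe = 126.164 − 36.9 = 89.264 mm
Gross irrigation = 89.264 / 0.62 = 143.974 mm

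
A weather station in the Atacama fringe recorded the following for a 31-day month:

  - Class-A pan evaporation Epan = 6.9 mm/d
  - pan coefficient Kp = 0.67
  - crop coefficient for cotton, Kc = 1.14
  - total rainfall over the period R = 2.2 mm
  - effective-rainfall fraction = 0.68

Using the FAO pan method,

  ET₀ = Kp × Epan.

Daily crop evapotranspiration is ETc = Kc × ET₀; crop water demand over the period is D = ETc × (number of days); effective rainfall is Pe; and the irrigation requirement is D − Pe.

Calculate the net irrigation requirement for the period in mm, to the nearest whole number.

ET₀ = 0.67 × 6.9 = 4.6230 mm/d
ETc = Kc × ET₀ = 1.14 × 4.6230 = 5.2702 mm/d
Crop demand D = ETc × 31 d = 5.2702 × 31 = 163.376 mm
Pe = 0.68 × 2.2 = 1.496 mm
D − Pe = 163.376 − 1.496 = 161.880 mm

162 mm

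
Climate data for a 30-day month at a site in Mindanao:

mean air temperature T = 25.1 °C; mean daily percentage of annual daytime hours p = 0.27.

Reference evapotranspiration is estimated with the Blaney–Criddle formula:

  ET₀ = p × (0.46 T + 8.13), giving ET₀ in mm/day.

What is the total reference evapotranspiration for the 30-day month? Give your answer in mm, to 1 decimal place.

ET₀ = 0.27 × (0.46 × 25.1 + 8.13) = 0.27 × 19.676 = 5.3125 mm/d
Monthly total = 5.3125 × 30 = 159.375 mm

159.4 mm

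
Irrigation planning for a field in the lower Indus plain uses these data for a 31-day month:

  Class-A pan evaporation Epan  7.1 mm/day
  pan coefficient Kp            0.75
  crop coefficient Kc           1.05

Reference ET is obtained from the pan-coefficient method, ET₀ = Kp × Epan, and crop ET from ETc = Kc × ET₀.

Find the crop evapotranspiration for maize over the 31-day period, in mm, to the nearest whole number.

ET₀ = 0.75 × 7.1 = 5.3250 mm/d
ETc = Kc × ET₀ = 1.05 × 5.3250 = 5.5913 mm/d
Over 31 days: 5.5913 × 31 = 173.330 mm

173 mm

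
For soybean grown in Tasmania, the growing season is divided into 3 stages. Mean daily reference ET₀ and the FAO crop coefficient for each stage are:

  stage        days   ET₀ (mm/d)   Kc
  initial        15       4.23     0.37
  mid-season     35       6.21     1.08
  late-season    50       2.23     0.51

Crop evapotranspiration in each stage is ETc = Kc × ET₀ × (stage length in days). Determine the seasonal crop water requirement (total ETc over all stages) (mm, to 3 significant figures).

315 mm

initial: 0.37 × 4.23 × 15 = 23.48 mm
mid-season: 1.08 × 6.21 × 35 = 234.74 mm
late-season: 0.51 × 2.23 × 50 = 56.87 mm
Seasonal total = 315.09 mm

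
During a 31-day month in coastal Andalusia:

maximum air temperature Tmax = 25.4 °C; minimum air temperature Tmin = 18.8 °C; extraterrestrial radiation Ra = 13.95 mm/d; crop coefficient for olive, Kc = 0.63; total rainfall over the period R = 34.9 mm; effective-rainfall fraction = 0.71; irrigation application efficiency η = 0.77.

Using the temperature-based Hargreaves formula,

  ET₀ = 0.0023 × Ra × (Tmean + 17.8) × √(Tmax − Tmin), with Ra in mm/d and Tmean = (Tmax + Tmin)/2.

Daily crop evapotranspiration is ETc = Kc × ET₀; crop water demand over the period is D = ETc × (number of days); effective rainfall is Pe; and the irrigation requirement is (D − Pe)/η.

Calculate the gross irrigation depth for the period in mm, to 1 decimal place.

Tmean = (25.4 + 18.8)/2 = 22.10 °C
ET₀ = 0.0023 × 13.95 × (22.10 + 17.8) × √6.6 = 0.0023 × 13.95 × 39.90 × 2.5690 = 3.2888 mm/d
ETc = Kc × ET₀ = 0.63 × 3.2888 = 2.0719 mm/d
Crop demand D = ETc × 31 d = 2.0719 × 31 = 64.229 mm
Pe = 0.71 × 34.9 = 24.779 mm
D − Pe = 64.229 − 24.779 = 39.450 mm
Gross irrigation = 39.450 / 0.77 = 51.234 mm

51.2 mm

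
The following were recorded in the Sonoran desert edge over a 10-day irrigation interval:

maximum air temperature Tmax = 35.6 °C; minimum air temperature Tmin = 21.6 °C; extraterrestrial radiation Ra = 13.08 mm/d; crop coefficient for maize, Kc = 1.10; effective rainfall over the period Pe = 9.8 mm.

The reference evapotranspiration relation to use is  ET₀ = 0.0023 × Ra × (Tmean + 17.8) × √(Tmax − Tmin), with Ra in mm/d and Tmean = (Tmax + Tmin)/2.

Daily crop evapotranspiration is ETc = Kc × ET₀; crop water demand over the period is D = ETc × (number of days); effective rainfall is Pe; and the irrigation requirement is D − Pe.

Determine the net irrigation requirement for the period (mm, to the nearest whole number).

48 mm

Tmean = (35.6 + 21.6)/2 = 28.60 °C
ET₀ = 0.0023 × 13.08 × (28.60 + 17.8) × √14.0 = 0.0023 × 13.08 × 46.40 × 3.7417 = 5.2230 mm/d
ETc = Kc × ET₀ = 1.10 × 5.2230 = 5.7453 mm/d
Crop demand D = ETc × 10 d = 5.7453 × 10 = 57.453 mm
D − Pe = 57.453 − 9.8 = 47.653 mm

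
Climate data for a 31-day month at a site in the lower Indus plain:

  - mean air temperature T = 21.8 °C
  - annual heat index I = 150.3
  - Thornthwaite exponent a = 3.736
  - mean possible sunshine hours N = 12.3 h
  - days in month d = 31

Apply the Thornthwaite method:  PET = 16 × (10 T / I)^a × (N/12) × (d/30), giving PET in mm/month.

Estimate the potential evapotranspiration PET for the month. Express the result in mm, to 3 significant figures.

10T/I = 10 × 21.8 / 150.3 = 1.4504
(10T/I)^a = 1.4504^3.736 = 4.0116
Uncorrected PET = 16 × 4.0116 = 64.186 mm
Correction = (N/12)(d/30) = (12.3/12)(31/30) = 1.0592
PET = 64.186 × 1.0592 = 67.986 mm/month

68.0 mm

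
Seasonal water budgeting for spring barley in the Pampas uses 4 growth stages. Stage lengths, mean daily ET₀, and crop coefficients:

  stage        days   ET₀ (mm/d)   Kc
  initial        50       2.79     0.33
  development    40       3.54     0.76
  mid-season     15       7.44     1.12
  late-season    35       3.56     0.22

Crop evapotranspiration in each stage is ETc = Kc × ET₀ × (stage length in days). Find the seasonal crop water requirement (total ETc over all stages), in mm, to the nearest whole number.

306 mm

initial: 0.33 × 2.79 × 50 = 46.04 mm
development: 0.76 × 3.54 × 40 = 107.62 mm
mid-season: 1.12 × 7.44 × 15 = 124.99 mm
late-season: 0.22 × 3.56 × 35 = 27.41 mm
Seasonal total = 306.06 mm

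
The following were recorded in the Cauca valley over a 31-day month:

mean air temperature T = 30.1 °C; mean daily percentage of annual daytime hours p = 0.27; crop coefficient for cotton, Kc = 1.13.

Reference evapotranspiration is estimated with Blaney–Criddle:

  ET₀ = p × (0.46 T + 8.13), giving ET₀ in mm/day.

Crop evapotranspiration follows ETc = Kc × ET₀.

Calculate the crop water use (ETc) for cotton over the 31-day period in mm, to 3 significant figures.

ET₀ = 0.27 × (0.46 × 30.1 + 8.13) = 0.27 × 21.976 = 5.9335 mm/d
ETc = Kc × ET₀ = 1.13 × 5.9335 = 6.7049 mm/d
Over 31 days: 6.7049 × 31 = 207.852 mm

208 mm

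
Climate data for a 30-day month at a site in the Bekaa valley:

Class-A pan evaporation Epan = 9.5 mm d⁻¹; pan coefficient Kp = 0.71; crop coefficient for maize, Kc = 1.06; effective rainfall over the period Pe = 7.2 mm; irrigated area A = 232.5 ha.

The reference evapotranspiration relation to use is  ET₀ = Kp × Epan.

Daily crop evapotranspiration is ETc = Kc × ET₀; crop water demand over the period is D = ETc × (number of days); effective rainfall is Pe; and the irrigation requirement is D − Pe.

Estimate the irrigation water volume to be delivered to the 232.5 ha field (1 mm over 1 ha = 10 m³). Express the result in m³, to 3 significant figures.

ET₀ = 0.71 × 9.5 = 6.7450 mm/d
ETc = Kc × ET₀ = 1.06 × 6.7450 = 7.1497 mm/d
Crop demand D = ETc × 30 d = 7.1497 × 30 = 214.491 mm
D − Pe = 214.491 − 7.2 = 207.291 mm
Volume = 207.291 mm × 232.5 ha × 10 = 481951.6 m³

482000 m³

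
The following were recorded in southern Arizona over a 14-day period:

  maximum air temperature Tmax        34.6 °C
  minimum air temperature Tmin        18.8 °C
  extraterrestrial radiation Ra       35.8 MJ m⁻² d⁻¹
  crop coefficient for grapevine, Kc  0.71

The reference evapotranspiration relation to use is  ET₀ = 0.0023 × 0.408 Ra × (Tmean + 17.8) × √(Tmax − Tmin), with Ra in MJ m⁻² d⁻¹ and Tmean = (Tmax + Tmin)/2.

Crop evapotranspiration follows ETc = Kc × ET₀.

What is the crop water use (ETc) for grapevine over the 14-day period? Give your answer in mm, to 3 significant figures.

59.1 mm

Tmean = (34.6 + 18.8)/2 = 26.70 °C
0.408 Ra = 0.408 × 35.8 = 14.6064 mm/d equivalent
ET₀ = 0.0023 × 14.6064 × (26.70 + 17.8) × √15.8 = 0.0023 × 14.6064 × 44.50 × 3.9749 = 5.9423 mm/d
ETc = Kc × ET₀ = 0.71 × 5.9423 = 4.2190 mm/d
Over 14 days: 4.2190 × 14 = 59.066 mm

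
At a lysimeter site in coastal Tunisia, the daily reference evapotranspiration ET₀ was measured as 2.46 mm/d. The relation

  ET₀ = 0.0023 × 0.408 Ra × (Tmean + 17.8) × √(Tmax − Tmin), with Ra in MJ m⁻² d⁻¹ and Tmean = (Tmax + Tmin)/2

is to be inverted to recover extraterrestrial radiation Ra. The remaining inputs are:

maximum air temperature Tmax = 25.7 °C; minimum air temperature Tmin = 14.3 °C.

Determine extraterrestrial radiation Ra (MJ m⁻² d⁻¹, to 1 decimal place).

20.5 MJ m⁻² d⁻¹

Tmean = (25.7+14.3)/2 = 20.00 °C; ΔT = 11.4
Ra = ET₀ / [0.0023 × 0.408 × (Tmean+17.8) × √ΔT]
   = 2.46 / (0.0023 × 0.408 × 37.80 × 3.3764) = 20.540 MJ m⁻² d⁻¹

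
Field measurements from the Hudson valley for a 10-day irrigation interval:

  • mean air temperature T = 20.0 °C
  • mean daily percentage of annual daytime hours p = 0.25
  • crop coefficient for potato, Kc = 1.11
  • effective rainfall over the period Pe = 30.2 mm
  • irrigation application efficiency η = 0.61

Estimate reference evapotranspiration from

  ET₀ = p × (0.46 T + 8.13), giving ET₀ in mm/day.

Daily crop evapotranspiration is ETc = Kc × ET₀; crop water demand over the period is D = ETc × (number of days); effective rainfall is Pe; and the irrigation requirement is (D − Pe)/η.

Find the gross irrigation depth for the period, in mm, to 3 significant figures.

29.3 mm

ET₀ = 0.25 × (0.46 × 20.0 + 8.13) = 0.25 × 17.330 = 4.3325 mm/d
ETc = Kc × ET₀ = 1.11 × 4.3325 = 4.8091 mm/d
Crop demand D = ETc × 10 d = 4.8091 × 10 = 48.091 mm
D − Pe = 48.091 − 30.2 = 17.891 mm
Gross irrigation = 17.891 / 0.61 = 29.330 mm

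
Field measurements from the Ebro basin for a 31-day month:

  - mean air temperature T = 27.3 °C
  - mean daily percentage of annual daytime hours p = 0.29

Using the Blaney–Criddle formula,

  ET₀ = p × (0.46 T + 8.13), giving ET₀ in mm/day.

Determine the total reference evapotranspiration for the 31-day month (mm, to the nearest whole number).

ET₀ = 0.29 × (0.46 × 27.3 + 8.13) = 0.29 × 20.688 = 5.9995 mm/d
Monthly total = 5.9995 × 31 = 185.985 mm

186 mm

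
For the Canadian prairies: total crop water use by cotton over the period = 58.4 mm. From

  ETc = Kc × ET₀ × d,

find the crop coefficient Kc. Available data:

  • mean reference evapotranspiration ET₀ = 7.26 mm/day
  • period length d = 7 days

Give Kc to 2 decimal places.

ETc = Kc × ET₀ × d  ⇒  Kc = ETc / (ET₀ × d)
Kc = 58.4 / (7.26 × 7) = 58.4 / 50.82 = 1.1492

1.15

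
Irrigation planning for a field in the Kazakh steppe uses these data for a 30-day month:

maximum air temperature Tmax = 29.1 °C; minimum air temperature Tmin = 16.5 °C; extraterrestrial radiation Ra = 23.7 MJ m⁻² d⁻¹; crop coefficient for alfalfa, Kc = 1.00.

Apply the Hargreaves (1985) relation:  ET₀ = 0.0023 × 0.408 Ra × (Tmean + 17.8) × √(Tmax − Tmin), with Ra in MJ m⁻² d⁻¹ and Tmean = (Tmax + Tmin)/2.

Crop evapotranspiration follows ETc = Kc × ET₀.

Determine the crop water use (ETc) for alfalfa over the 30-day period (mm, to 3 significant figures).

Tmean = (29.1 + 16.5)/2 = 22.80 °C
0.408 Ra = 0.408 × 23.7 = 9.6696 mm/d equivalent
ET₀ = 0.0023 × 9.6696 × (22.80 + 17.8) × √12.6 = 0.0023 × 9.6696 × 40.60 × 3.5496 = 3.2051 mm/d
ETc = Kc × ET₀ = 1.00 × 3.2051 = 3.2051 mm/d
Over 30 days: 3.2051 × 30 = 96.153 mm

96.2 mm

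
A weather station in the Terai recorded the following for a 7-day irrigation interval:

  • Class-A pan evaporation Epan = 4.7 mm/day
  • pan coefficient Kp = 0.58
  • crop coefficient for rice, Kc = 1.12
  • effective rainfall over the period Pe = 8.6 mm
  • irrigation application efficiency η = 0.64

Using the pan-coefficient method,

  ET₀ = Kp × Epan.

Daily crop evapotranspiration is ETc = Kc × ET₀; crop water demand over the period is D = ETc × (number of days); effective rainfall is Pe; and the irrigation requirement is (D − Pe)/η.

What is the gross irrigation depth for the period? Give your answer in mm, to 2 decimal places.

19.96 mm

ET₀ = 0.58 × 4.7 = 2.7260 mm/d
ETc = Kc × ET₀ = 1.12 × 2.7260 = 3.0531 mm/d
Crop demand D = ETc × 7 d = 3.0531 × 7 = 21.372 mm
D − Pe = 21.372 − 8.6 = 12.772 mm
Gross irrigation = 12.772 / 0.64 = 19.956 mm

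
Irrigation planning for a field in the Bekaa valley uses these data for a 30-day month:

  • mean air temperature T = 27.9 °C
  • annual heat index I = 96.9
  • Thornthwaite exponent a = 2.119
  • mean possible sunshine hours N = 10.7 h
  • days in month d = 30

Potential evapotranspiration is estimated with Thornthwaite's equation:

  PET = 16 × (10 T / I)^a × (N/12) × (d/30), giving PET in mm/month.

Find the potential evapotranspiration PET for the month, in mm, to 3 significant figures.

10T/I = 10 × 27.9 / 96.9 = 2.8793
(10T/I)^a = 2.8793^2.119 = 9.4022
Uncorrected PET = 16 × 9.4022 = 150.435 mm
Correction = (N/12)(d/30) = (10.7/12)(30/30) = 0.8917
PET = 150.435 × 0.8917 = 134.143 mm/month

134 mm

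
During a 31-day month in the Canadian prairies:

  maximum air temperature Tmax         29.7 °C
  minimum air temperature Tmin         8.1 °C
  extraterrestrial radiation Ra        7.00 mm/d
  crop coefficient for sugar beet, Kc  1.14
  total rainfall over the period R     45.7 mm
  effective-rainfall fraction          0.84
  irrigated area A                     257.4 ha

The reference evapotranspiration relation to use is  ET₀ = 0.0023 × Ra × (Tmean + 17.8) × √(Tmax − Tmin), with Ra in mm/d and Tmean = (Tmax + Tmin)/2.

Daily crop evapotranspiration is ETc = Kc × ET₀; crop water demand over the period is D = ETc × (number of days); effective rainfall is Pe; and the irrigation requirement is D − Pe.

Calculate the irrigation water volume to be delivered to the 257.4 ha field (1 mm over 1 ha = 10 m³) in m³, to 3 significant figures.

Tmean = (29.7 + 8.1)/2 = 18.90 °C
ET₀ = 0.0023 × 7.00 × (18.90 + 17.8) × √21.6 = 0.0023 × 7.00 × 36.70 × 4.6476 = 2.7461 mm/d
ETc = Kc × ET₀ = 1.14 × 2.7461 = 3.1306 mm/d
Crop demand D = ETc × 31 d = 3.1306 × 31 = 97.049 mm
Pe = 0.84 × 45.7 = 38.388 mm
D − Pe = 97.049 − 38.388 = 58.661 mm
Volume = 58.661 mm × 257.4 ha × 10 = 150993.4 m³

151000 m³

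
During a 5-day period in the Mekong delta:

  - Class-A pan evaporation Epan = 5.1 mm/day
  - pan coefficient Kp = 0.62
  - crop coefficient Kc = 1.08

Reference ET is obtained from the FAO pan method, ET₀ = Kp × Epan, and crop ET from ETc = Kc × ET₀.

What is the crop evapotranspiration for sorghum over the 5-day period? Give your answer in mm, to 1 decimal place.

ET₀ = 0.62 × 5.1 = 3.1620 mm/d
ETc = Kc × ET₀ = 1.08 × 3.1620 = 3.4150 mm/d
Over 5 days: 3.4150 × 5 = 17.075 mm

17.1 mm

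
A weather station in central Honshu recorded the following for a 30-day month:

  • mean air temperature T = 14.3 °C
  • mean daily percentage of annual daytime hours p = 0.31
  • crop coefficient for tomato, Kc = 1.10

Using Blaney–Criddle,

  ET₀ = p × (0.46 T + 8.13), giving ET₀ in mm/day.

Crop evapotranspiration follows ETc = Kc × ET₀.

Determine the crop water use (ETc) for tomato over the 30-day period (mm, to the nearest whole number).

150 mm

ET₀ = 0.31 × (0.46 × 14.3 + 8.13) = 0.31 × 14.708 = 4.5595 mm/d
ETc = Kc × ET₀ = 1.10 × 4.5595 = 5.0155 mm/d
Over 30 days: 5.0155 × 30 = 150.465 mm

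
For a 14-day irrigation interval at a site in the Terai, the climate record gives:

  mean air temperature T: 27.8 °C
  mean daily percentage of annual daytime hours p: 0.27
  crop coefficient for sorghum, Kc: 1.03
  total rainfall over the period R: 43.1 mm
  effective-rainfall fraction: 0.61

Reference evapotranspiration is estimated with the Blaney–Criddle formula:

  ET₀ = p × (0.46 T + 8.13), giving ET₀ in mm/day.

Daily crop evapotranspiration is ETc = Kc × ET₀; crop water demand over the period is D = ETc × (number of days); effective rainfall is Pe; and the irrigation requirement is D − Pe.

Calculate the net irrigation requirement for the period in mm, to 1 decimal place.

ET₀ = 0.27 × (0.46 × 27.8 + 8.13) = 0.27 × 20.918 = 5.6479 mm/d
ETc = Kc × ET₀ = 1.03 × 5.6479 = 5.8173 mm/d
Crop demand D = ETc × 14 d = 5.8173 × 14 = 81.442 mm
Pe = 0.61 × 43.1 = 26.291 mm
D − Pe = 81.442 − 26.291 = 55.151 mm

55.2 mm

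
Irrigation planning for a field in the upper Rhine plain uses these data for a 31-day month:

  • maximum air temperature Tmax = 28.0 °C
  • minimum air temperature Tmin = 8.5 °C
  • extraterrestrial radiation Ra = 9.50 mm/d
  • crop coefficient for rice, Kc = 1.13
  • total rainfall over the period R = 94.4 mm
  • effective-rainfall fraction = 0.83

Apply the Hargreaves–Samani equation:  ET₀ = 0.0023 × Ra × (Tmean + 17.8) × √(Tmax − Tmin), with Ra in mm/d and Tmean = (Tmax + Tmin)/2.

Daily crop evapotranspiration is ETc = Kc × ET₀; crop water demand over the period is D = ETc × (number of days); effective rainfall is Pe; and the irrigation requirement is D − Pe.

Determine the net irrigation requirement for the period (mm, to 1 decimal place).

43.5 mm

Tmean = (28.0 + 8.5)/2 = 18.25 °C
ET₀ = 0.0023 × 9.50 × (18.25 + 17.8) × √19.5 = 0.0023 × 9.50 × 36.05 × 4.4159 = 3.4784 mm/d
ETc = Kc × ET₀ = 1.13 × 3.4784 = 3.9306 mm/d
Crop demand D = ETc × 31 d = 3.9306 × 31 = 121.849 mm
Pe = 0.83 × 94.4 = 78.352 mm
D − Pe = 121.849 − 78.352 = 43.497 mm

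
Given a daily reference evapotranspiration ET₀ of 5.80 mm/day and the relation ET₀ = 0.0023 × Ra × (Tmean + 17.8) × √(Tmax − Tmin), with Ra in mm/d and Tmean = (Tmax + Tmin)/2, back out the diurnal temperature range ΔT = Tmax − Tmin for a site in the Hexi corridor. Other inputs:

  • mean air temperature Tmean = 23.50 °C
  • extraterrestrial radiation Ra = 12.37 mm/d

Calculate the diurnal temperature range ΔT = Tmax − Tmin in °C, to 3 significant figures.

√ΔT = ET₀ / [0.0023 × Ra × (Tmean+17.8)] = 5.80 / (0.0023 × 12.37 × 41.30) = 4.9361
ΔT = 4.9361² = 24.365 °C

24.4 °C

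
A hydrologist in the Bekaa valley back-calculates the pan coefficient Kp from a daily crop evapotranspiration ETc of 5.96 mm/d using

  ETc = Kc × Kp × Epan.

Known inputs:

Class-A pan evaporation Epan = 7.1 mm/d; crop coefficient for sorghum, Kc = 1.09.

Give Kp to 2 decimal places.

ETc = Kc × Kp × Epan  ⇒  Kp = ETc / (Kc × Epan)
Kp = 5.96 / (1.09 × 7.1) = 5.96 / 7.739 = 0.7701

0.77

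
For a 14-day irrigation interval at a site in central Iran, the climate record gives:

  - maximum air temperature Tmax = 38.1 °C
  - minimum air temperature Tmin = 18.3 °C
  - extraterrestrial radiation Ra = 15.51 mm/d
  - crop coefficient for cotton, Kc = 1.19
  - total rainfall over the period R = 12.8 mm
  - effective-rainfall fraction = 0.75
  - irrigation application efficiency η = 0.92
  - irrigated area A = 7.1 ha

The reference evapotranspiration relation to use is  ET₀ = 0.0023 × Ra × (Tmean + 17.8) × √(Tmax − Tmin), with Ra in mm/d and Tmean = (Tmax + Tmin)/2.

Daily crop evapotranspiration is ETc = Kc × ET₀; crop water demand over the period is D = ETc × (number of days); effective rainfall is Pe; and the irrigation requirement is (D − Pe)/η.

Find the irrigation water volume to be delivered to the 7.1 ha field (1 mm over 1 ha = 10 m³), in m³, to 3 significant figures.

8650 m³

Tmean = (38.1 + 18.3)/2 = 28.20 °C
ET₀ = 0.0023 × 15.51 × (28.20 + 17.8) × √19.8 = 0.0023 × 15.51 × 46.00 × 4.4497 = 7.3018 mm/d
ETc = Kc × ET₀ = 1.19 × 7.3018 = 8.6891 mm/d
Crop demand D = ETc × 14 d = 8.6891 × 14 = 121.647 mm
Pe = 0.75 × 12.8 = 9.600 mm
D − Pe = 121.647 − 9.600 = 112.047 mm
Gross irrigation = 112.047 / 0.92 = 121.790 mm
Volume = 121.790 mm × 7.1 ha × 10 = 8647.1 m³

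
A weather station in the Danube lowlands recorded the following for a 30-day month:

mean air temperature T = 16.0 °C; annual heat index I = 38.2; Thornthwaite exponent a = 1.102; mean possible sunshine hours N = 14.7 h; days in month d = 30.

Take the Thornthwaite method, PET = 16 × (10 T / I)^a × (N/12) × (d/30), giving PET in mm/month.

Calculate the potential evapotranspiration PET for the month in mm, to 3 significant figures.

10T/I = 10 × 16.0 / 38.2 = 4.1885
(10T/I)^a = 4.1885^1.102 = 4.8474
Uncorrected PET = 16 × 4.8474 = 77.558 mm
Correction = (N/12)(d/30) = (14.7/12)(30/30) = 1.2250
PET = 77.558 × 1.2250 = 95.009 mm/month

95.0 mm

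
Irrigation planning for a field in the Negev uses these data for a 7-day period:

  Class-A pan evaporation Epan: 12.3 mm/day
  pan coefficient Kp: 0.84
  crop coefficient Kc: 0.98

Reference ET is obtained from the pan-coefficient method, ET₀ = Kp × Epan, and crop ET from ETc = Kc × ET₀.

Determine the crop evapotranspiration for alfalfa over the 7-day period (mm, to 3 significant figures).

70.9 mm

ET₀ = 0.84 × 12.3 = 10.3320 mm/d
ETc = Kc × ET₀ = 0.98 × 10.3320 = 10.1254 mm/d
Over 7 days: 10.1254 × 7 = 70.878 mm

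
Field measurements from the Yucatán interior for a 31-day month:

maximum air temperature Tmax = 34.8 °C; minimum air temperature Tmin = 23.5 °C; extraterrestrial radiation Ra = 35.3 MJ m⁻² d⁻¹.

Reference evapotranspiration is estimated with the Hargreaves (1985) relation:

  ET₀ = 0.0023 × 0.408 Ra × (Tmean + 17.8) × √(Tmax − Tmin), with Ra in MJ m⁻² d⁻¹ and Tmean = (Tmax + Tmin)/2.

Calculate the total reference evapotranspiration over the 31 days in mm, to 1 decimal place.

Tmean = (34.8 + 23.5)/2 = 29.15 °C
0.408 Ra = 0.408 × 35.3 = 14.4024 mm/d equivalent
ET₀ = 0.0023 × 14.4024 × (29.15 + 17.8) × √11.3 = 0.0023 × 14.4024 × 46.95 × 3.3615 = 5.2279 mm/d
Over 31 days: 5.2279 × 31 = 162.065 mm

162.1 mm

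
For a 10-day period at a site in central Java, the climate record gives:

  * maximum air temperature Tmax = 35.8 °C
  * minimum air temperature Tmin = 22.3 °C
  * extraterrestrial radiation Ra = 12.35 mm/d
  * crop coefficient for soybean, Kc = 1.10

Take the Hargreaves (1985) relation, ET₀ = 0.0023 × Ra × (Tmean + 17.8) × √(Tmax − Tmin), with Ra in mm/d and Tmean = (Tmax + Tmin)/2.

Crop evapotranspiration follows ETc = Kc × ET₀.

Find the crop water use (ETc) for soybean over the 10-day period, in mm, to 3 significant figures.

53.8 mm

Tmean = (35.8 + 22.3)/2 = 29.05 °C
ET₀ = 0.0023 × 12.35 × (29.05 + 17.8) × √13.5 = 0.0023 × 12.35 × 46.85 × 3.6742 = 4.8895 mm/d
ETc = Kc × ET₀ = 1.10 × 4.8895 = 5.3785 mm/d
Over 10 days: 5.3785 × 10 = 53.785 mm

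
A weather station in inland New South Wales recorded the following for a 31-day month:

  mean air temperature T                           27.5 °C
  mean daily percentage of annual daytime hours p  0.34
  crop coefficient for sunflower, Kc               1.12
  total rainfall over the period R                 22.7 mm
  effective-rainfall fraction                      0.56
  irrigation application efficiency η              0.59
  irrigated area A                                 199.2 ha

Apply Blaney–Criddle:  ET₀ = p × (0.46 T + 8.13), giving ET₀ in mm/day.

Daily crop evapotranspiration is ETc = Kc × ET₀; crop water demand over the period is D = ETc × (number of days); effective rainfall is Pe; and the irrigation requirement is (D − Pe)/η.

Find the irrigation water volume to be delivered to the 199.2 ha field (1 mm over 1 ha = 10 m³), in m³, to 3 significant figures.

785000 m³

ET₀ = 0.34 × (0.46 × 27.5 + 8.13) = 0.34 × 20.780 = 7.0652 mm/d
ETc = Kc × ET₀ = 1.12 × 7.0652 = 7.9130 mm/d
Crop demand D = ETc × 31 d = 7.9130 × 31 = 245.303 mm
Pe = 0.56 × 22.7 = 12.712 mm
D − Pe = 245.303 − 12.712 = 232.591 mm
Gross irrigation = 232.591 / 0.59 = 394.222 mm
Volume = 394.222 mm × 199.2 ha × 10 = 785290.2 m³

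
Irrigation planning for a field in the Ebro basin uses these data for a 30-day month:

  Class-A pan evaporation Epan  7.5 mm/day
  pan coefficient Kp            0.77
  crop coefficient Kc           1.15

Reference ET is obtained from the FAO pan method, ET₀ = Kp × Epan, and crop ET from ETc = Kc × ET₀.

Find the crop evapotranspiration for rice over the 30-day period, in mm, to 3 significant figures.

ET₀ = 0.77 × 7.5 = 5.7750 mm/d
ETc = Kc × ET₀ = 1.15 × 5.7750 = 6.6413 mm/d
Over 30 days: 6.6413 × 30 = 199.239 mm

199 mm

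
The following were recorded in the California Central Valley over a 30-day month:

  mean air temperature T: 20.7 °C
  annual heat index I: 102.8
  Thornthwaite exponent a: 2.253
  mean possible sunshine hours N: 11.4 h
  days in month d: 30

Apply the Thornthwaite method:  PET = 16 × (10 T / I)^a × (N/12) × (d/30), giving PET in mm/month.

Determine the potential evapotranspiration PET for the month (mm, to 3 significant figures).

73.6 mm

10T/I = 10 × 20.7 / 102.8 = 2.0136
(10T/I)^a = 2.0136^2.253 = 4.8401
Uncorrected PET = 16 × 4.8401 = 77.442 mm
Correction = (N/12)(d/30) = (11.4/12)(30/30) = 0.9500
PET = 77.442 × 0.9500 = 73.570 mm/month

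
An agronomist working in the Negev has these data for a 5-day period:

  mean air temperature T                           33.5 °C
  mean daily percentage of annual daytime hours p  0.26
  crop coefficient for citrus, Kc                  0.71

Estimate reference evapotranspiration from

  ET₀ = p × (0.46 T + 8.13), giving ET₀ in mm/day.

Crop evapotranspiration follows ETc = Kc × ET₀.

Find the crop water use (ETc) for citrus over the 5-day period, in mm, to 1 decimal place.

ET₀ = 0.26 × (0.46 × 33.5 + 8.13) = 0.26 × 23.540 = 6.1204 mm/d
ETc = Kc × ET₀ = 0.71 × 6.1204 = 4.3455 mm/d
Over 5 days: 4.3455 × 5 = 21.728 mm

21.7 mm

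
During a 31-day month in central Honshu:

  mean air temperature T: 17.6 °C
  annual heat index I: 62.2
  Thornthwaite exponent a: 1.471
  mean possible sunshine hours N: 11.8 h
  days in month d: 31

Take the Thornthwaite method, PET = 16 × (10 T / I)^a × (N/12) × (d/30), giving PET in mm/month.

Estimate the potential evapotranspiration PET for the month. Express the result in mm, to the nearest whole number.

75 mm

10T/I = 10 × 17.6 / 62.2 = 2.8296
(10T/I)^a = 2.8296^1.471 = 4.6184
Uncorrected PET = 16 × 4.6184 = 73.894 mm
Correction = (N/12)(d/30) = (11.8/12)(31/30) = 1.0161
PET = 73.894 × 1.0161 = 75.084 mm/month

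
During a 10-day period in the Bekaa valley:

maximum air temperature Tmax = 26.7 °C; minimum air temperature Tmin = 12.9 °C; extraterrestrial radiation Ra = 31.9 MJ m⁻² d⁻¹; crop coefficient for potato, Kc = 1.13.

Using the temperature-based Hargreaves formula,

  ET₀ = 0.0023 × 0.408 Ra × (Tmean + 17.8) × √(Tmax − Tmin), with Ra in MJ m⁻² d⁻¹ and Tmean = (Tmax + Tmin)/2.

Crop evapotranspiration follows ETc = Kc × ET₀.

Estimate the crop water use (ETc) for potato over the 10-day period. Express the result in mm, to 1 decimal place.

47.2 mm

Tmean = (26.7 + 12.9)/2 = 19.80 °C
0.408 Ra = 0.408 × 31.9 = 13.0152 mm/d equivalent
ET₀ = 0.0023 × 13.0152 × (19.80 + 17.8) × √13.8 = 0.0023 × 13.0152 × 37.60 × 3.7148 = 4.1812 mm/d
ETc = Kc × ET₀ = 1.13 × 4.1812 = 4.7248 mm/d
Over 10 days: 4.7248 × 10 = 47.248 mm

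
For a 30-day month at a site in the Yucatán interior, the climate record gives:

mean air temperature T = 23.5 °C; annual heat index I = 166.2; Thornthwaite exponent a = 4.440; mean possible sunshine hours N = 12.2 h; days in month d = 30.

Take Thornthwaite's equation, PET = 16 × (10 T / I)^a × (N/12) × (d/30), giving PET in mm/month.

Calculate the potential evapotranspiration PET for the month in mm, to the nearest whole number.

10T/I = 10 × 23.5 / 166.2 = 1.4140
(10T/I)^a = 1.4140^4.440 = 4.6558
Uncorrected PET = 16 × 4.6558 = 74.493 mm
Correction = (N/12)(d/30) = (12.2/12)(30/30) = 1.0167
PET = 74.493 × 1.0167 = 75.737 mm/month

76 mm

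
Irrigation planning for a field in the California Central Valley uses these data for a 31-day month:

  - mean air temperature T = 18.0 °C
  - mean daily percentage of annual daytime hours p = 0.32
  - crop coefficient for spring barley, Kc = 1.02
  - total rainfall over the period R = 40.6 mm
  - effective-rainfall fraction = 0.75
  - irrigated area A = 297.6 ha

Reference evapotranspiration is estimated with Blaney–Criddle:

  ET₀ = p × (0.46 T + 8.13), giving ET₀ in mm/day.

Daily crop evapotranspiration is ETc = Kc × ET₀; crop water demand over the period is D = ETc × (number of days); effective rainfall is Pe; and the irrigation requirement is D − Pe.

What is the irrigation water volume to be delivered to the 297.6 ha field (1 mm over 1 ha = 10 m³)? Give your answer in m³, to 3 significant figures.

ET₀ = 0.32 × (0.46 × 18.0 + 8.13) = 0.32 × 16.410 = 5.2512 mm/d
ETc = Kc × ET₀ = 1.02 × 5.2512 = 5.3562 mm/d
Crop demand D = ETc × 31 d = 5.3562 × 31 = 166.042 mm
Pe = 0.75 × 40.6 = 30.450 mm
D − Pe = 166.042 − 30.450 = 135.592 mm
Volume = 135.592 mm × 297.6 ha × 10 = 403521.8 m³

404000 m³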